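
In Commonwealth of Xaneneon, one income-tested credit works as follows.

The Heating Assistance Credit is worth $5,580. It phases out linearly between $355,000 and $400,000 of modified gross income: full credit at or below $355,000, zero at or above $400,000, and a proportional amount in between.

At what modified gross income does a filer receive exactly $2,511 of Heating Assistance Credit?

$2,511 is 2,511/5,580 of the full $5,580, so 3,069/5,580 of the $45,000 range has been used: income = $355,000 + $45,000 × 3,069/5,580 = $379,750.

$379,750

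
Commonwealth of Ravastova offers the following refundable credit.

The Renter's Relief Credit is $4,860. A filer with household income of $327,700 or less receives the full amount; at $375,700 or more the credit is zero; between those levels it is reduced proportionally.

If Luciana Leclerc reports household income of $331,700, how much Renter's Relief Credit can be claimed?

Renter's Relief Credit: $331,700 is $4,000 into a $48,000 phase-out range, leaving 44,000/48,000 of the credit: $4,860 × 44,000/48,000 = $4,455.

$4,455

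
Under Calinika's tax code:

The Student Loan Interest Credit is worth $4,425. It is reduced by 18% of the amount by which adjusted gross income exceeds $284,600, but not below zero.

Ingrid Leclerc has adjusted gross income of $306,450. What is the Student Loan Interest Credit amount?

Student Loan Interest Credit: 18% of the $21,850 excess over $284,600 is $3,933; credit = $4,425 − $3,933 = $492.

$492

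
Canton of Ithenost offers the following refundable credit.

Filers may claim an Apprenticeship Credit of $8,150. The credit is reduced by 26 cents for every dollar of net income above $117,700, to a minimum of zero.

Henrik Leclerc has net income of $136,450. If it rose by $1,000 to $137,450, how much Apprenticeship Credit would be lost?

$260

At $136,450 — 26% of the $18,750 excess over $117,700 is $4,875; credit = $8,150 − $4,875 = $3,275.
At $137,450 — 26% of the $19,750 excess over $117,700 is $5,135; credit = $8,150 − $5,135 = $3,015.
Lost: $3,275 − $3,015 = $260.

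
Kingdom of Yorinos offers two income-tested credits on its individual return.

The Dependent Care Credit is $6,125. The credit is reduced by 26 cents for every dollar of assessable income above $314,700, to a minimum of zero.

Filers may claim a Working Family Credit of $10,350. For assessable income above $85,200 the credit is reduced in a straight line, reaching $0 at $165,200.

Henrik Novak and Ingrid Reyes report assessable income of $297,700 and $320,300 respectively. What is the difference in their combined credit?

Henrik ($297,700): Dependent Care Credit: $297,700 is at or below the $314,700 threshold, so the full $6,125 applies. Working Family Credit: $297,700 is at or above $165,200, so the credit is $0. total $6,125 + $0 = $6,125
Ingrid ($320,300): Dependent Care Credit: 26% of the $5,600 excess over $314,700 is $1,456; credit = $6,125 − $1,456 = $4,669. Working Family Credit: $320,300 is at or above $165,200, so the credit is $0. total $4,669 + $0 = $4,669
Difference: |$6,125 − $4,669| = $1,456.

$1,456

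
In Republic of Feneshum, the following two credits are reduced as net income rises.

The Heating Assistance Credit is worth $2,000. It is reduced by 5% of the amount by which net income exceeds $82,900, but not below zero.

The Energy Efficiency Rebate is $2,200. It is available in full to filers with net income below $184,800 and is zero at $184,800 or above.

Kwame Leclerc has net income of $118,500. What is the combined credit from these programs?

$2,420

Heating Assistance Credit: 5% of the $35,600 excess over $82,900 is $1,780; credit = $2,000 − $1,780 = $220.
Energy Efficiency Rebate: $118,500 is below the $184,800 cutoff, so the full $2,200 applies.
Total: $220 + $2,200 = $2,420.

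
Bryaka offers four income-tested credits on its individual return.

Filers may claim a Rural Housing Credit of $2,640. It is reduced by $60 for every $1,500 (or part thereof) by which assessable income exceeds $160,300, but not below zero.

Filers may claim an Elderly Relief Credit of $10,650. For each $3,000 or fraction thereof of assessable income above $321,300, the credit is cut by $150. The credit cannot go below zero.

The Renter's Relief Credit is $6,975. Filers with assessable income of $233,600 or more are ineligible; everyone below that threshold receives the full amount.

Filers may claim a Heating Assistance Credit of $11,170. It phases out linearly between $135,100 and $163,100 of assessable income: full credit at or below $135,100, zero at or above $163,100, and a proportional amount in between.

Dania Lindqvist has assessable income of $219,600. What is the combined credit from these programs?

$17,865

Rural Housing Credit: income exceeds $160,300 by $59,300, which is 40 full-or-partial $1,500 increments; reduction = 40 × $60 = $2,400, leaving $240.
Elderly Relief Credit: $219,600 is at or below the $321,300 threshold, so the full $10,650 applies.
Renter's Relief Credit: $219,600 is below the $233,600 cutoff, so the full $6,975 applies.
Heating Assistance Credit: $219,600 is at or above $163,100, so the credit is $0.
Total: $240 + $10,650 + $6,975 + $0 = $17,865.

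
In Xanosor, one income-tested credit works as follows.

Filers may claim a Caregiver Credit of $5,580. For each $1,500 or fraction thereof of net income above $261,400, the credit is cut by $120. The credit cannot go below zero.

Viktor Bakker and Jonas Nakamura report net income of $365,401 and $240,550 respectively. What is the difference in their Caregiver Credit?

$5,580

Viktor ($365,401): Caregiver Credit: income exceeds $261,400 by $104,001 → 70 increments × $120 = $8,400 ≥ base, so the credit is $0.
Jonas ($240,550): Caregiver Credit: $240,550 is at or below the $261,400 threshold, so the full $5,580 applies.
Difference: |$0 − $5,580| = $5,580.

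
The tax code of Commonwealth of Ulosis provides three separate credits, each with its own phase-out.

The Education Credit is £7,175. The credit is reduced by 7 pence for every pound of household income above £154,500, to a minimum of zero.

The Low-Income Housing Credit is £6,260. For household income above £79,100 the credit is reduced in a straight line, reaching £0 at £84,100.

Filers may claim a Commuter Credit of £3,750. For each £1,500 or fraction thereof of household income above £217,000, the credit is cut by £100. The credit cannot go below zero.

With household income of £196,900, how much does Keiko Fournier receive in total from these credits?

£7,957

Education Credit: 7% of the £42,400 excess over £154,500 is £2,968; credit = £7,175 − £2,968 = £4,207.
Low-Income Housing Credit: £196,900 is at or above £84,100, so the credit is £0.
Commuter Credit: £196,900 is at or below the £217,000 threshold, so the full £3,750 applies.
Total: £4,207 + £0 + £3,750 = £7,957.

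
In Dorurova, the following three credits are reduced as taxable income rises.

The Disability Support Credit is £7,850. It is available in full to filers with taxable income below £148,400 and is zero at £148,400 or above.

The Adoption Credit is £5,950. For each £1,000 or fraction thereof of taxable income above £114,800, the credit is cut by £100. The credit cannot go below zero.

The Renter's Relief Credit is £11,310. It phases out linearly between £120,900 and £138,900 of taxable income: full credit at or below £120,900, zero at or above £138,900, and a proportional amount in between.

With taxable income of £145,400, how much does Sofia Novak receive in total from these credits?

Disability Support Credit: £145,400 is below the £148,400 cutoff, so the full £7,850 applies.
Adoption Credit: income exceeds £114,800 by £30,600, which is 31 full-or-partial £1,000 increments; reduction = 31 × £100 = £3,100, leaving £2,850.
Renter's Relief Credit: £145,400 is at or above £138,900, so the credit is £0.
Total: £7,850 + £2,850 + £0 = £10,700.

£10,700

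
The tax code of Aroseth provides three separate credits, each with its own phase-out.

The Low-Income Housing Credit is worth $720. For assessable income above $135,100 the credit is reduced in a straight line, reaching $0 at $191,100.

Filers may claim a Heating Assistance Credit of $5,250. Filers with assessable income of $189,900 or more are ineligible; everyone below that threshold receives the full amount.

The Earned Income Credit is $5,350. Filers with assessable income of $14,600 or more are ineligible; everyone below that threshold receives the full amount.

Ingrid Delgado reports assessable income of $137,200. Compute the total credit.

Low-Income Housing Credit: $137,200 is $2,100 into a $56,000 phase-out range, leaving 53,900/56,000 of the credit: $720 × 53,900/56,000 = $693.
Heating Assistance Credit: $137,200 is below the $189,900 cutoff, so the full $5,250 applies.
Earned Income Credit: $137,200 meets or exceeds the $14,600 cutoff, so the credit is $0.
Total: $693 + $5,250 + $0 = $5,943.

$5,943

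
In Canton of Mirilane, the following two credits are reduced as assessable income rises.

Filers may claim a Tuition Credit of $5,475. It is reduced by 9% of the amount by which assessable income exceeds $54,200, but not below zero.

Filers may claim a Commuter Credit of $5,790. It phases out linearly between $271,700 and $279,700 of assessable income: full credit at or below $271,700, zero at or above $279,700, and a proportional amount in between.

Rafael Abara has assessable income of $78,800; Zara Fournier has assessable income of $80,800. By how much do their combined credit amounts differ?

$180

Rafael ($78,800): Tuition Credit: 9% of the $24,600 excess over $54,200 is $2,214; credit = $5,475 − $2,214 = $3,261. Commuter Credit: $78,800 is at or below the $271,700 threshold, so the full $5,790 applies. total $3,261 + $5,790 = $9,051
Zara ($80,800): Tuition Credit: 9% of the $26,600 excess over $54,200 is $2,394; credit = $5,475 − $2,394 = $3,081. Commuter Credit: $80,800 is at or below the $271,700 threshold, so the full $5,790 applies. total $3,081 + $5,790 = $8,871
Difference: |$9,051 − $8,871| = $180.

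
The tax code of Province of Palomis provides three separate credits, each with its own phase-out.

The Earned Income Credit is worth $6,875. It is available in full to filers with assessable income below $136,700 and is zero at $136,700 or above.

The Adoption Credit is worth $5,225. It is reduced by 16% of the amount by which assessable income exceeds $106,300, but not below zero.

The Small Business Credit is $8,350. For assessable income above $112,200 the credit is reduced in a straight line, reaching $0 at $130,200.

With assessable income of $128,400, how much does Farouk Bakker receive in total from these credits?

$9,399

Earned Income Credit: $128,400 is below the $136,700 cutoff, so the full $6,875 applies.
Adoption Credit: 16% of the $22,100 excess over $106,300 is $3,536; credit = $5,225 − $3,536 = $1,689.
Small Business Credit: $128,400 is $16,200 into a $18,000 phase-out range, leaving 1,800/18,000 of the credit: $8,350 × 1,800/18,000 = $835.
Total: $6,875 + $1,689 + $835 = $9,399.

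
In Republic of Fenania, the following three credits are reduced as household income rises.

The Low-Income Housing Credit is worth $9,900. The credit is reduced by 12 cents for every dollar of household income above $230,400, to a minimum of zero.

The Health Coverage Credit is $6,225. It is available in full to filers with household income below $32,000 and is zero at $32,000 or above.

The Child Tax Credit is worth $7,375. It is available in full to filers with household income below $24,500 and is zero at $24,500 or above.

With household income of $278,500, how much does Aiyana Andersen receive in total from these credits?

Low-Income Housing Credit: 12% of the $48,100 excess over $230,400 is $5,772; credit = $9,900 − $5,772 = $4,128.
Health Coverage Credit: $278,500 meets or exceeds the $32,000 cutoff, so the credit is $0.
Child Tax Credit: $278,500 meets or exceeds the $24,500 cutoff, so the credit is $0.
Total: $4,128 + $0 + $0 = $4,128.

$4,128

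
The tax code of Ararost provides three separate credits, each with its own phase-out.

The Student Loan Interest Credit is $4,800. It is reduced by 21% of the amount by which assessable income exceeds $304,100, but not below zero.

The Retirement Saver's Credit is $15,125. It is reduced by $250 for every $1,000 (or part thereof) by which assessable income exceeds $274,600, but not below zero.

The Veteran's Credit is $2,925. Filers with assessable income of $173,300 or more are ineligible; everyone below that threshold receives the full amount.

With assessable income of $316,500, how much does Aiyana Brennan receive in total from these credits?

Student Loan Interest Credit: 21% of the $12,400 excess over $304,100 is $2,604; credit = $4,800 − $2,604 = $2,196.
Retirement Saver's Credit: income exceeds $274,600 by $41,900, which is 42 full-or-partial $1,000 increments; reduction = 42 × $250 = $10,500, leaving $4,625.
Veteran's Credit: $316,500 meets or exceeds the $173,300 cutoff, so the credit is $0.
Total: $2,196 + $4,625 + $0 = $6,821.

$6,821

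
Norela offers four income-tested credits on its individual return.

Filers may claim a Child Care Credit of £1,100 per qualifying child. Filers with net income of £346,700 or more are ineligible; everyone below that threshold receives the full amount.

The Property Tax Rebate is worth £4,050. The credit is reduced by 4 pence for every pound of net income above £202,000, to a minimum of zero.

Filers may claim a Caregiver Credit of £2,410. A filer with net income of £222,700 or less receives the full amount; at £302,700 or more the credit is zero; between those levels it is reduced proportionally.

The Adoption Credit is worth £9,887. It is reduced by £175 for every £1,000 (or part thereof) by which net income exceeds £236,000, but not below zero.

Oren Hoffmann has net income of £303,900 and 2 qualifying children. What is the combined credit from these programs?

Child Care Credit: base = 2 × £1,100 = £2,200. £303,900 is below the £346,700 cutoff, so the full £2,200 applies.
Property Tax Rebate: 4% of the £101,900 excess over £202,000 is £4,076 ≥ base, so the credit is £0.
Caregiver Credit: £303,900 is at or above £302,700, so the credit is £0.
Adoption Credit: income exceeds £236,000 by £67,900 → 68 increments × £175 = £11,900 ≥ base, so the credit is £0.
Total: £2,200 + £0 + £0 + £0 = £2,200.

£2,200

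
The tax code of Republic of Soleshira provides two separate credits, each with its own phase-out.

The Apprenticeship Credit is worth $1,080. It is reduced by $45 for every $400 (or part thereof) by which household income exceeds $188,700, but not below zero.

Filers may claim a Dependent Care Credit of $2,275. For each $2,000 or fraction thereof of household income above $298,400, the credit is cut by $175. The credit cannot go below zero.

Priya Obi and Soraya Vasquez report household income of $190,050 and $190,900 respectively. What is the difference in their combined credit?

Priya ($190,050): Apprenticeship Credit: income exceeds $188,700 by $1,350, which is 4 full-or-partial $400 increments; reduction = 4 × $45 = $180, leaving $900. Dependent Care Credit: $190,050 is at or below the $298,400 threshold, so the full $2,275 applies. total $900 + $2,275 = $3,175
Soraya ($190,900): Apprenticeship Credit: income exceeds $188,700 by $2,200, which is 6 full-or-partial $400 increments; reduction = 6 × $45 = $270, leaving $810. Dependent Care Credit: $190,900 is at or below the $298,400 threshold, so the full $2,275 applies. total $810 + $2,275 = $3,085
Difference: |$3,175 − $3,085| = $90.

$90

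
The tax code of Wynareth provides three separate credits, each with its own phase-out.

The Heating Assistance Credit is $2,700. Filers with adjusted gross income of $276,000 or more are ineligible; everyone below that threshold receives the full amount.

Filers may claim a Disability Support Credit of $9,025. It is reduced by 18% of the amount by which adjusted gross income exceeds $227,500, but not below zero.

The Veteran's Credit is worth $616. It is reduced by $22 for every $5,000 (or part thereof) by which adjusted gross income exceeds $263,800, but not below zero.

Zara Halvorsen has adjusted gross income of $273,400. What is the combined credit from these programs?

$4,035

Heating Assistance Credit: $273,400 is below the $276,000 cutoff, so the full $2,700 applies.
Disability Support Credit: 18% of the $45,900 excess over $227,500 is $8,262; credit = $9,025 − $8,262 = $763.
Veteran's Credit: income exceeds $263,800 by $9,600, which is 2 full-or-partial $5,000 increments; reduction = 2 × $22 = $44, leaving $572.
Total: $2,700 + $763 + $572 = $4,035.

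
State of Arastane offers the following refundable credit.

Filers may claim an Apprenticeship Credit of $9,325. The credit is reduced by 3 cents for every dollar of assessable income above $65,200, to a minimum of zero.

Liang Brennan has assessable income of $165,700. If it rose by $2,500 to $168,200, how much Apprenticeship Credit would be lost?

At $165,700 — 3% of the $100,500 excess over $65,200 is $3,015; credit = $9,325 − $3,015 = $6,310.
At $168,200 — 3% of the $103,000 excess over $65,200 is $3,090; credit = $9,325 − $3,090 = $6,235.
Lost: $6,310 − $6,235 = $75.

$75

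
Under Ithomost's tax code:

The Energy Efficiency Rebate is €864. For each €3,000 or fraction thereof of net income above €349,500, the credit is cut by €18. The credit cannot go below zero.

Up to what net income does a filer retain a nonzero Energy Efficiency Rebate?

€490,500

After 47 increments the reduction is 47 × €18 = €846, leaving €18; one more increment wipes it out. Increment 47 ends at excess 47 × €3,000 = €141,000, so the highest qualifying income is €349,500 + €141,000 = €490,500.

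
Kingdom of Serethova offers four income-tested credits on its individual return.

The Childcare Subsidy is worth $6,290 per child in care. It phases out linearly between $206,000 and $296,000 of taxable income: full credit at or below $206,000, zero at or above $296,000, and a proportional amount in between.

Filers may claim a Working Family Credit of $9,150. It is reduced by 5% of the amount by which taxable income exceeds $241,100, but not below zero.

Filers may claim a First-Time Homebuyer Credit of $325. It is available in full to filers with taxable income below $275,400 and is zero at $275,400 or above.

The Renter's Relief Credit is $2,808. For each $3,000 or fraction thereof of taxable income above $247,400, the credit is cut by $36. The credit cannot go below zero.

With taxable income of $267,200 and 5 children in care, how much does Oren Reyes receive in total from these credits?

$20,790

Childcare Subsidy: base = 5 × $6,290 = $31,450. $267,200 is $61,200 into a $90,000 phase-out range, leaving 28,800/90,000 of the credit: $31,450 × 28,800/90,000 = $10,064.
Working Family Credit: 5% of the $26,100 excess over $241,100 is $1,305; credit = $9,150 − $1,305 = $7,845.
First-Time Homebuyer Credit: $267,200 is below the $275,400 cutoff, so the full $325 applies.
Renter's Relief Credit: income exceeds $247,400 by $19,800, which is 7 full-or-partial $3,000 increments; reduction = 7 × $36 = $252, leaving $2,556.
Total: $10,064 + $7,845 + $325 + $2,556 = $20,790.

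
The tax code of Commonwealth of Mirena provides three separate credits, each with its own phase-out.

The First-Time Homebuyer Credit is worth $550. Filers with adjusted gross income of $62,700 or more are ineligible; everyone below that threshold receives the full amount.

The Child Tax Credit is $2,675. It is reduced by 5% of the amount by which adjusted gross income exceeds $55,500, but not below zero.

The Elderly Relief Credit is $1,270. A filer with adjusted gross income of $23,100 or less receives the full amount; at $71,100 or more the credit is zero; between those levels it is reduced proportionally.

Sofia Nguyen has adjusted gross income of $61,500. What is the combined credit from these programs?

$3,179

First-Time Homebuyer Credit: $61,500 is below the $62,700 cutoff, so the full $550 applies.
Child Tax Credit: 5% of the $6,000 excess over $55,500 is $300; credit = $2,675 − $300 = $2,375.
Elderly Relief Credit: $61,500 is $38,400 into a $48,000 phase-out range, leaving 9,600/48,000 of the credit: $1,270 × 9,600/48,000 = $254.
Total: $550 + $2,375 + $254 = $3,179.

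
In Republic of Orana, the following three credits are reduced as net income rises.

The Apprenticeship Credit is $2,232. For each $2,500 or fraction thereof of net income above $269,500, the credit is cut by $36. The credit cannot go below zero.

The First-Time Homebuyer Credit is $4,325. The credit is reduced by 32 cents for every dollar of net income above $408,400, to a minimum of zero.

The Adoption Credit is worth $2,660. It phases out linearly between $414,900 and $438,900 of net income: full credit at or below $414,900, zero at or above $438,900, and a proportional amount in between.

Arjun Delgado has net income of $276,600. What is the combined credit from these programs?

Apprenticeship Credit: income exceeds $269,500 by $7,100, which is 3 full-or-partial $2,500 increments; reduction = 3 × $36 = $108, leaving $2,124.
First-Time Homebuyer Credit: $276,600 is at or below the $408,400 threshold, so the full $4,325 applies.
Adoption Credit: $276,600 is at or below the $414,900 threshold, so the full $2,660 applies.
Total: $2,124 + $4,325 + $2,660 = $9,109.

$9,109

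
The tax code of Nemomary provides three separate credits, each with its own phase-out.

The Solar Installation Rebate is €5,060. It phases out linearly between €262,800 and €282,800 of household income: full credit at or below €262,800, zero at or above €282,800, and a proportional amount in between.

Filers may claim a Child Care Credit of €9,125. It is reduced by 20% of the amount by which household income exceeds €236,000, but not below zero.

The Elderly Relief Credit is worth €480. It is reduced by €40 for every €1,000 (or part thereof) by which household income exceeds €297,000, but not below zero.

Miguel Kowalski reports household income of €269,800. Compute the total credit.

Solar Installation Rebate: €269,800 is €7,000 into a €20,000 phase-out range, leaving 13,000/20,000 of the credit: €5,060 × 13,000/20,000 = €3,289.
Child Care Credit: 20% of the €33,800 excess over €236,000 is €6,760; credit = €9,125 − €6,760 = €2,365.
Elderly Relief Credit: €269,800 is at or below the €297,000 threshold, so the full €480 applies.
Total: €3,289 + €2,365 + €480 = €6,134.

€6,134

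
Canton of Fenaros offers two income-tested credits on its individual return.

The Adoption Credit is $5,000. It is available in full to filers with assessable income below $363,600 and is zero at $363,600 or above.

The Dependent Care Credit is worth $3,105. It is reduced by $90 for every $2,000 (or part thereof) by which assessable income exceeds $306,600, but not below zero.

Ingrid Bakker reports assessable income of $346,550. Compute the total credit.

Adoption Credit: $346,550 is below the $363,600 cutoff, so the full $5,000 applies.
Dependent Care Credit: income exceeds $306,600 by $39,950, which is 20 full-or-partial $2,000 increments; reduction = 20 × $90 = $1,800, leaving $1,305.
Total: $5,000 + $1,305 = $6,305.

$6,305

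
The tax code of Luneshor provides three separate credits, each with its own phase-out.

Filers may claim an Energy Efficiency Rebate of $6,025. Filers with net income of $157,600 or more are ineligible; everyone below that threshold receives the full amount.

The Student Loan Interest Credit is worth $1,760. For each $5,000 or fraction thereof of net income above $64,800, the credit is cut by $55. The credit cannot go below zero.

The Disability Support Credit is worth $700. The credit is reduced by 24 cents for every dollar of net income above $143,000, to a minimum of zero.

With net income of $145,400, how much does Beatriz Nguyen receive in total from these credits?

$6,974

Energy Efficiency Rebate: $145,400 is below the $157,600 cutoff, so the full $6,025 applies.
Student Loan Interest Credit: income exceeds $64,800 by $80,600, which is 17 full-or-partial $5,000 increments; reduction = 17 × $55 = $935, leaving $825.
Disability Support Credit: 24% of the $2,400 excess over $143,000 is $576; credit = $700 − $576 = $124.
Total: $6,025 + $825 + $124 = $6,974.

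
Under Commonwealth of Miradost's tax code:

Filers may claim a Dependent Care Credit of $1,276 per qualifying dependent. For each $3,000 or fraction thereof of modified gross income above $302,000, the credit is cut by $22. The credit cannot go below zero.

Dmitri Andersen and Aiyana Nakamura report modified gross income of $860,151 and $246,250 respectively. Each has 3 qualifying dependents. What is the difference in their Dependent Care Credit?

$3,828

Dmitri ($860,151): Dependent Care Credit: base = 3 × $1,276 = $3,828. income exceeds $302,000 by $558,151 → 187 increments × $22 = $4,114 ≥ base, so the credit is $0.
Aiyana ($246,250): Dependent Care Credit: base = 3 × $1,276 = $3,828. $246,250 is at or below the $302,000 threshold, so the full $3,828 applies.
Difference: |$0 − $3,828| = $3,828.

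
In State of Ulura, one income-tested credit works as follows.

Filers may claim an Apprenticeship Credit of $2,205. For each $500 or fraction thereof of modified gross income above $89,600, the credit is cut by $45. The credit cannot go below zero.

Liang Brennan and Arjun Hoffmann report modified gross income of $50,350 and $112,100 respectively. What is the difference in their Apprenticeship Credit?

Liang ($50,350): Apprenticeship Credit: $50,350 is at or below the $89,600 threshold, so the full $2,205 applies.
Arjun ($112,100): Apprenticeship Credit: income exceeds $89,600 by $22,500, which is 45 full-or-partial $500 increments; reduction = 45 × $45 = $2,025, leaving $180.
Difference: |$2,205 − $180| = $2,025.

$2,025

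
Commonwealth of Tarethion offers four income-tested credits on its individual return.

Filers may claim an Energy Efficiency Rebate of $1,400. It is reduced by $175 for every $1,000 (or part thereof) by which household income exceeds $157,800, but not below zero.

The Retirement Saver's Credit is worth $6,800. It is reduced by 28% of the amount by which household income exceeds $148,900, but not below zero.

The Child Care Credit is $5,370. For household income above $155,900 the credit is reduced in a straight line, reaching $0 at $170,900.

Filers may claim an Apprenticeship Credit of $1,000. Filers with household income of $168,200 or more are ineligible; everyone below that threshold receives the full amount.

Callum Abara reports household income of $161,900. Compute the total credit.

$7,907

Energy Efficiency Rebate: income exceeds $157,800 by $4,100, which is 5 full-or-partial $1,000 increments; reduction = 5 × $175 = $875, leaving $525.
Retirement Saver's Credit: 28% of the $13,000 excess over $148,900 is $3,640; credit = $6,800 − $3,640 = $3,160.
Child Care Credit: $161,900 is $6,000 into a $15,000 phase-out range, leaving 9,000/15,000 of the credit: $5,370 × 9,000/15,000 = $3,222.
Apprenticeship Credit: $161,900 is below the $168,200 cutoff, so the full $1,000 applies.
Total: $525 + $3,160 + $3,222 + $1,000 = $7,907.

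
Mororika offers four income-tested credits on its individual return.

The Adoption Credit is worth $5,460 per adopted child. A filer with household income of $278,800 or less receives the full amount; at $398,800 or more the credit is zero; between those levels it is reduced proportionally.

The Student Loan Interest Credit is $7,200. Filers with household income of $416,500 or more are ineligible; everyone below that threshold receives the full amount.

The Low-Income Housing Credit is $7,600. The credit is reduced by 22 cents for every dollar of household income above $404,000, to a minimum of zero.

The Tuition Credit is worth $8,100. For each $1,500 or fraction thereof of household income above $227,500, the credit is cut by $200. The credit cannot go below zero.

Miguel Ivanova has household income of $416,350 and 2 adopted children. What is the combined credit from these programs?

Adoption Credit: base = 2 × $5,460 = $10,920. $416,350 is at or above $398,800, so the credit is $0.
Student Loan Interest Credit: $416,350 is below the $416,500 cutoff, so the full $7,200 applies.
Low-Income Housing Credit: 22% of the $12,350 excess over $404,000 is $2,717; credit = $7,600 − $2,717 = $4,883.
Tuition Credit: income exceeds $227,500 by $188,850 → 126 increments × $200 = $25,200 ≥ base, so the credit is $0.
Total: $0 + $7,200 + $4,883 + $0 = $12,083.

$12,083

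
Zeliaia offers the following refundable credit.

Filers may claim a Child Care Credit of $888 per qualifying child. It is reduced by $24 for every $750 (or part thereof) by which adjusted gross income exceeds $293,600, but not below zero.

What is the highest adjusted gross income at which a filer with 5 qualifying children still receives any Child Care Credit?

$431,600

Full credit = 5 × $888 = $4,440.
After 184 increments the reduction is 184 × $24 = $4,416, leaving $24; one more increment wipes it out. Increment 184 ends at excess 184 × $750 = $138,000, so the highest qualifying income is $293,600 + $138,000 = $431,600.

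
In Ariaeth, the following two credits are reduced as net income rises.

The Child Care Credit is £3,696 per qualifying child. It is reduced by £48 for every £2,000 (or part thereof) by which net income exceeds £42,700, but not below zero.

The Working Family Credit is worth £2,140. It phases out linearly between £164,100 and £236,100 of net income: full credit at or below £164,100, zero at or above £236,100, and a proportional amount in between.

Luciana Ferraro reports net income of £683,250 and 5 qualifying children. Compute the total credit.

Child Care Credit: base = 5 × £3,696 = £18,480. income exceeds £42,700 by £640,550, which is 321 full-or-partial £2,000 increments; reduction = 321 × £48 = £15,408, leaving £3,072.
Working Family Credit: £683,250 is at or above £236,100, so the credit is £0.
Total: £3,072 + £0 = £3,072.

£3,072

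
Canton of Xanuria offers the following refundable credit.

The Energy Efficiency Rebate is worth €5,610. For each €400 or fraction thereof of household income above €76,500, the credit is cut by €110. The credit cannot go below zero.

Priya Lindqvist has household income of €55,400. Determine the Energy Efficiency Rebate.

€5,610

Energy Efficiency Rebate: €55,400 is at or below the €76,500 threshold, so the full €5,610 applies.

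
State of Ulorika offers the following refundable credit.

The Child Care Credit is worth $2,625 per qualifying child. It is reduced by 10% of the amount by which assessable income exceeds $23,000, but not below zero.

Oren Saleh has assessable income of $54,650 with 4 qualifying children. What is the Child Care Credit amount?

$7,335

Child Care Credit: base = 4 × $2,625 = $10,500. 10% of the $31,650 excess over $23,000 is $3,165; credit = $10,500 − $3,165 = $7,335.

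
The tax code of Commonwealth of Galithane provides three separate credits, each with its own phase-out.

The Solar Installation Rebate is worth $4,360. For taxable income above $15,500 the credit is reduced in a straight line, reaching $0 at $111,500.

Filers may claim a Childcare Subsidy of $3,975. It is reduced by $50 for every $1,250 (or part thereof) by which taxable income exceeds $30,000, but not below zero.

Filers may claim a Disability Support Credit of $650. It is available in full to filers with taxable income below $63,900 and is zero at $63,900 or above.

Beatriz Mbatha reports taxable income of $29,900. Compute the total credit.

$8,331

Solar Installation Rebate: $29,900 is $14,400 into a $96,000 phase-out range, leaving 81,600/96,000 of the credit: $4,360 × 81,600/96,000 = $3,706.
Childcare Subsidy: $29,900 is at or below the $30,000 threshold, so the full $3,975 applies.
Disability Support Credit: $29,900 is below the $63,900 cutoff, so the full $650 applies.
Total: $3,706 + $3,975 + $650 = $8,331.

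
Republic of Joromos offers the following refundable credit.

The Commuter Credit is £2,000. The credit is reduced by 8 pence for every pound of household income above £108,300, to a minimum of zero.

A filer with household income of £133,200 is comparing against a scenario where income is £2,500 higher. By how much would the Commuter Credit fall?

At £133,200 — 8% of the £24,900 excess over £108,300 is £1,992; credit = £2,000 − £1,992 = £8.
At £135,700 — 8% of the £27,400 excess over £108,300 is £2,192 ≥ base, so the credit is £0.
Lost: £8 − £0 = £8.

£8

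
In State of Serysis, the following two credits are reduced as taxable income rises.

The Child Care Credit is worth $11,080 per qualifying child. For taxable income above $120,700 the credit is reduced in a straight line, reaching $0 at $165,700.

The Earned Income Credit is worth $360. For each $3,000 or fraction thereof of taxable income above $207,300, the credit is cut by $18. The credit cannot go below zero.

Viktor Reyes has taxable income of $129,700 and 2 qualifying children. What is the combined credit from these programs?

Child Care Credit: base = 2 × $11,080 = $22,160. $129,700 is $9,000 into a $45,000 phase-out range, leaving 36,000/45,000 of the credit: $22,160 × 36,000/45,000 = $17,728.
Earned Income Credit: $129,700 is at or below the $207,300 threshold, so the full $360 applies.
Total: $17,728 + $360 = $18,088.

$18,088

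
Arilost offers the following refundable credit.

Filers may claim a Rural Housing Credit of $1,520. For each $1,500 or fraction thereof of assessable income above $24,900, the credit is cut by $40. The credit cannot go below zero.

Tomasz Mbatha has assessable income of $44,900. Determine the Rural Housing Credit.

Rural Housing Credit: income exceeds $24,900 by $20,000, which is 14 full-or-partial $1,500 increments; reduction = 14 × $40 = $560, leaving $960.

$960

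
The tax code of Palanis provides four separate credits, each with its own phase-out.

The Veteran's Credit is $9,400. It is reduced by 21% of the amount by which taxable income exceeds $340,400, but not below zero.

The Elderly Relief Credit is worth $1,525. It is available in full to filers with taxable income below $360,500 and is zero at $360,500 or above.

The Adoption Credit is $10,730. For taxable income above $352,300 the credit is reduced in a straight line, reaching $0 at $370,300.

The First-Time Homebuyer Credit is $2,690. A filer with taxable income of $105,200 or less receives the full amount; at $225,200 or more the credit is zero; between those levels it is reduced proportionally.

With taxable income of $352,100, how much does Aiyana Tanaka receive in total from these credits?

Veteran's Credit: 21% of the $11,700 excess over $340,400 is $2,457; credit = $9,400 − $2,457 = $6,943.
Elderly Relief Credit: $352,100 is below the $360,500 cutoff, so the full $1,525 applies.
Adoption Credit: $352,100 is at or below the $352,300 threshold, so the full $10,730 applies.
First-Time Homebuyer Credit: $352,100 is at or above $225,200, so the credit is $0.
Total: $6,943 + $1,525 + $10,730 + $0 = $19,198.

$19,198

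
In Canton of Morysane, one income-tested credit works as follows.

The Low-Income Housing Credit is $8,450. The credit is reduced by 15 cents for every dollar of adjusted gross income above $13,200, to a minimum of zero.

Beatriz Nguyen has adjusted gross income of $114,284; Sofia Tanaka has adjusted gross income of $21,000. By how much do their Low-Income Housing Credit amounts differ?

Beatriz ($114,284): Low-Income Housing Credit: 15% of the $101,084 excess over $13,200 is $15,162.60 ≥ base, so the credit is $0.
Sofia ($21,000): Low-Income Housing Credit: 15% of the $7,800 excess over $13,200 is $1,170; credit = $8,450 − $1,170 = $7,280.
Difference: |$0 − $7,280| = $7,280.

$7,280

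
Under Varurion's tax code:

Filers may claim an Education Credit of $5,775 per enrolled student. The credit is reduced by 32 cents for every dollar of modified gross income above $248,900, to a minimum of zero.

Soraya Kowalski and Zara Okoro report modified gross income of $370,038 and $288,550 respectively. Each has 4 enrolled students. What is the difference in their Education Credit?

Soraya ($370,038): Education Credit: base = 4 × $5,775 = $23,100. 32% of the $121,138 excess over $248,900 is $38,764.16 ≥ base, so the credit is $0.
Zara ($288,550): Education Credit: base = 4 × $5,775 = $23,100. 32% of the $39,650 excess over $248,900 is $12,688; credit = $23,100 − $12,688 = $10,412.
Difference: |$0 − $10,412| = $10,412.

$10,412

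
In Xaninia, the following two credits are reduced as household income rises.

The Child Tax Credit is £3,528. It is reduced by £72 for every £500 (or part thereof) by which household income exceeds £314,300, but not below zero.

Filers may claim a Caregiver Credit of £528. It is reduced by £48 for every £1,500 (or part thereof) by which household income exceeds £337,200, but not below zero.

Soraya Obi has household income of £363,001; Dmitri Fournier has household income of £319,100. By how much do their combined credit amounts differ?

£3,336

Soraya (£363,001): Child Tax Credit: income exceeds £314,300 by £48,701 → 98 increments × £72 = £7,056 ≥ base, so the credit is £0. Caregiver Credit: income exceeds £337,200 by £25,801 → 18 increments × £48 = £864 ≥ base, so the credit is £0. total £0 + £0 = £0
Dmitri (£319,100): Child Tax Credit: income exceeds £314,300 by £4,800, which is 10 full-or-partial £500 increments; reduction = 10 × £72 = £720, leaving £2,808. Caregiver Credit: £319,100 is at or below the £337,200 threshold, so the full £528 applies. total £2,808 + £528 = £3,336
Difference: |£0 − £3,336| = £3,336.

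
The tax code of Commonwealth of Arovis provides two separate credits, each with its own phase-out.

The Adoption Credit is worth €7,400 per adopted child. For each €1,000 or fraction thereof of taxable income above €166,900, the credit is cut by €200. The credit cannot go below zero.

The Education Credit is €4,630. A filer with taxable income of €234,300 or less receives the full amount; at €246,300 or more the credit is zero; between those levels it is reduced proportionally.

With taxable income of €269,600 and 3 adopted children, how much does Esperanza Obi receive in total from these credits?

€1,600

Adoption Credit: base = 3 × €7,400 = €22,200. income exceeds €166,900 by €102,700, which is 103 full-or-partial €1,000 increments; reduction = 103 × €200 = €20,600, leaving €1,600.
Education Credit: €269,600 is at or above €246,300, so the credit is €0.
Total: €1,600 + €0 = €1,600.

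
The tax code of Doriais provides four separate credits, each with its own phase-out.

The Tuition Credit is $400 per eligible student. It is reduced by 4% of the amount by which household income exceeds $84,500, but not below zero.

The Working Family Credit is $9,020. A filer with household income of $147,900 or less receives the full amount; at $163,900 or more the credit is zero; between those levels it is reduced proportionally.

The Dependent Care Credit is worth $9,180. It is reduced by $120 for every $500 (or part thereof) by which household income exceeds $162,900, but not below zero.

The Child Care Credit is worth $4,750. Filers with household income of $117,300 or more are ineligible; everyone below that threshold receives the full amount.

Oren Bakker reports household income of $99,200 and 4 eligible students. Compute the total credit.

Tuition Credit: base = 4 × $400 = $1,600. 4% of the $14,700 excess over $84,500 is $588; credit = $1,600 − $588 = $1,012.
Working Family Credit: $99,200 is at or below the $147,900 threshold, so the full $9,020 applies.
Dependent Care Credit: $99,200 is at or below the $162,900 threshold, so the full $9,180 applies.
Child Care Credit: $99,200 is below the $117,300 cutoff, so the full $4,750 applies.
Total: $1,012 + $9,020 + $9,180 + $4,750 = $23,962.

$23,962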